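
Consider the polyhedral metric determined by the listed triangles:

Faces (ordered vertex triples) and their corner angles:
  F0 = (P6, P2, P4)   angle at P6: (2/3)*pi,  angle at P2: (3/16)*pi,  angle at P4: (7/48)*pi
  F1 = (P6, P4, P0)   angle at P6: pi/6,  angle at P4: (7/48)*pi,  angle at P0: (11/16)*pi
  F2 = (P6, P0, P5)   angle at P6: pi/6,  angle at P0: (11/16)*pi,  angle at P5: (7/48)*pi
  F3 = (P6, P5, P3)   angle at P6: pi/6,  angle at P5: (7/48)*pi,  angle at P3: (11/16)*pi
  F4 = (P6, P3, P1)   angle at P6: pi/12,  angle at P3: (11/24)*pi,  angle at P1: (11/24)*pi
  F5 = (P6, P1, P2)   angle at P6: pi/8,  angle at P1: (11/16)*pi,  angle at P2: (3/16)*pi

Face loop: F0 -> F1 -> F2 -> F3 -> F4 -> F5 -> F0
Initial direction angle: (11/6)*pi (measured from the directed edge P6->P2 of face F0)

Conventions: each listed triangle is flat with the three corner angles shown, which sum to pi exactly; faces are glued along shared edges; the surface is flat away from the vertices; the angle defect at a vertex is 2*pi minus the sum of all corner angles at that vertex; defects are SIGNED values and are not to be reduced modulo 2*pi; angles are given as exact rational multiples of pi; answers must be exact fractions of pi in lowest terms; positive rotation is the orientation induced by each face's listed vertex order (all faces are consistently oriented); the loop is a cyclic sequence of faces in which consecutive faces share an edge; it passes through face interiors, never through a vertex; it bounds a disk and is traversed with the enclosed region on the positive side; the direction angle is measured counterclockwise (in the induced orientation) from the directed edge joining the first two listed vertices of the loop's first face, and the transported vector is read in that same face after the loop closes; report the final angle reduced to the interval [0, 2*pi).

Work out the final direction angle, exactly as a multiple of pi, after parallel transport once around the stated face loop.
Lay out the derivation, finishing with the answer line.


enclosed vertex P6: corner angles sum to (11/8)*pi, defect = 2*pi - (11/8)*pi = (5/8)*pi
final direction = starting direction + enclosed defect total, reduced mod 2*pi (induced orientation)
final angle = (11/6)*pi + (5/8)*pi = (11/24)*pi (mod 2*pi)

Answer: final direction angle = (11/24)*pi


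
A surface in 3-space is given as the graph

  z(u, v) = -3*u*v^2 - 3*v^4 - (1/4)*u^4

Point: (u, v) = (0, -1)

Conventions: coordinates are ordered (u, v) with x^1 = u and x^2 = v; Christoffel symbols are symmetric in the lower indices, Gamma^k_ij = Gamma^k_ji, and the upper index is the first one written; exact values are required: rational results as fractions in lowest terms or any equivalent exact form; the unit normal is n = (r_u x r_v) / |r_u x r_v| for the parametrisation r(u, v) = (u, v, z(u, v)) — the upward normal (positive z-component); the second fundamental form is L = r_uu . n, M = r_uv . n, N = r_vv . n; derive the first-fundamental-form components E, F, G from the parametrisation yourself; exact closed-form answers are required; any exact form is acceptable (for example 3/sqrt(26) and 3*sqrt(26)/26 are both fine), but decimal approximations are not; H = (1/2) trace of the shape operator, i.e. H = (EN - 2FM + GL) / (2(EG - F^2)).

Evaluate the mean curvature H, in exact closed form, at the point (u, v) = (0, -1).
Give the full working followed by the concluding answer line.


z_u = -3, z_v = 12, z_uu = 0, z_uv = 6, z_vv = -36
E = 10, F = -36, G = 145; answer radicand W^2 = 154
unnormalised second-form numerators: l = 0, m = 6, n = -36; L = l/sqrt(154), and similarly M = m/sqrt(W^2), N = n/sqrt(W^2)
H = (E*n - 2*F*m + G*l) / (2*(EG - F^2)*sqrt(W^2)); E*n - 2*F*m + G*l = 72, EG - F^2 = 154, so H = (18/77)/sqrt(154)

Answer: H = 9*sqrt(154)/5929


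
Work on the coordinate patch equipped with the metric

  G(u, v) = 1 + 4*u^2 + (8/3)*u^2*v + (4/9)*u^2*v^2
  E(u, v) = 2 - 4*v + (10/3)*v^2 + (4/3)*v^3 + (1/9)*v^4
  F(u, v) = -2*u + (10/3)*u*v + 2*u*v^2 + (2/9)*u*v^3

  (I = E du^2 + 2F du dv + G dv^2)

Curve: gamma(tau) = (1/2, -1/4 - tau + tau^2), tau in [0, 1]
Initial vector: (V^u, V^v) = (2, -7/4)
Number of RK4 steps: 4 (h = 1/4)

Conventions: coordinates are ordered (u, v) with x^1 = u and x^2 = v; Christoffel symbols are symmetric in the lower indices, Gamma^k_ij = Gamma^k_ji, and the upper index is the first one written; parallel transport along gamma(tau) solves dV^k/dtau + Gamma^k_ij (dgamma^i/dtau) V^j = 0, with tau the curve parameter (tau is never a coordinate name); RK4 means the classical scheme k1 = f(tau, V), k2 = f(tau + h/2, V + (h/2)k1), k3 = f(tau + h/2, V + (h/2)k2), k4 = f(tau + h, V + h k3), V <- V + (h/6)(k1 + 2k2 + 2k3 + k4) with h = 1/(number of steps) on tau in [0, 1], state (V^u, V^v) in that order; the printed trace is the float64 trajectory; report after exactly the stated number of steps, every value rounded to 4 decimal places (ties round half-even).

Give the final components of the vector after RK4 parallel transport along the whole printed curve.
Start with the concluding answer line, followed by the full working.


Answer: V^u = 2.0000, V^v = -1.7500

gamma'(tau) = (0, -1 + 2*tau); f(tau, V)^k = -Gamma^k_ij(gamma(tau)) gamma'^i(tau) V^j; h = 1/4; intermediate values shown to 6 dp
curve data and Christoffel symbols at the stage parameters:
  tau = 0.000000: gamma = (0.500000, -0.250000), gamma' = (0.000000, -1.000000); Gamma_uuu = 0.000000, Gamma_uuv = -0.673203, Gamma_uvv = -0.122401, Gamma_vuu = 0.000000, Gamma_vuv = 0.417196, Gamma_vvv = 0.075854
  tau = 0.125000: gamma = (0.500000, -0.359375), gamma' = (0.000000, -0.750000); Gamma_uuu = 0.000000, Gamma_uuv = -0.643705, Gamma_uvv = -0.121885, Gamma_vuu = 0.000000, Gamma_vuv = 0.338124, Gamma_vvv = 0.064023
  tau = 0.250000: gamma = (0.500000, -0.437500), gamma' = (0.000000, -0.500000); Gamma_uuu = 0.000000, Gamma_uuv = -0.617586, Gamma_uvv = -0.120505, Gamma_vuu = 0.000000, Gamma_vuv = 0.291256, Gamma_vvv = 0.056830
  tau = 0.375000: gamma = (0.500000, -0.484375), gamma' = (0.000000, -0.250000); Gamma_uuu = 0.000000, Gamma_uuv = -0.600799, Gamma_uvv = -0.119413, Gamma_vuu = 0.000000, Gamma_vuv = 0.266481, Gamma_vvv = 0.052965
  tau = 0.500000: gamma = (0.500000, -0.500000), gamma' = (0.000000, 0.000000); Gamma_uuu = 0.000000, Gamma_uuv = -0.595084, Gamma_uvv = -0.119017, Gamma_vuu = 0.000000, Gamma_vuv = 0.258732, Gamma_vvv = 0.051746
  tau = 0.625000: gamma = (0.500000, -0.484375), gamma' = (0.000000, 0.250000); Gamma_uuu = 0.000000, Gamma_uuv = -0.600799, Gamma_uvv = -0.119413, Gamma_vuu = 0.000000, Gamma_vuv = 0.266481, Gamma_vvv = 0.052965
  tau = 0.750000: gamma = (0.500000, -0.437500), gamma' = (0.000000, 0.500000); Gamma_uuu = 0.000000, Gamma_uuv = -0.617586, Gamma_uvv = -0.120505, Gamma_vuu = 0.000000, Gamma_vuv = 0.291256, Gamma_vvv = 0.056830
  tau = 0.875000: gamma = (0.500000, -0.359375), gamma' = (0.000000, 0.750000); Gamma_uuu = 0.000000, Gamma_uuv = -0.643705, Gamma_uvv = -0.121885, Gamma_vuu = 0.000000, Gamma_vuv = 0.338124, Gamma_vvv = 0.064023
  tau = 1.000000: gamma = (0.500000, -0.250000), gamma' = (0.000000, 1.000000); Gamma_uuu = 0.000000, Gamma_uuv = -0.673203, Gamma_uvv = -0.122401, Gamma_vuu = 0.000000, Gamma_vuv = 0.417196, Gamma_vvv = 0.075854
step 0: V^u = 2.0000, V^v = -1.7500
step 1: k1 = (-1.132206, 0.701649), k2 = (-0.745275, 0.391477), k3 = (-0.765081, 0.401880), k4 = (-0.459135, 0.216530); V <- V + (h/6)(k1 + 2k2 + 2k3 + k4): V^u = 1.8078, V^v = -1.6456
step 2: k1 = (-0.459093, 0.216510), k2 = (-0.214597, 0.095183), k3 = (-0.218734, 0.097019), k4 = (0.000000, 0.000000); V <- V + (h/6)(k1 + 2k2 + 2k3 + k4): V^u = 1.7526, V^v = -1.6206
step 3: k1 = (0.000000, 0.000000), k2 = (0.214859, -0.095299), k3 = (0.218537, -0.096931), k4 = (0.458954, -0.216444); V <- V + (h/6)(k1 + 2k2 + 2k3 + k4): V^u = 1.8078, V^v = -1.6456
step 4: k1 = (0.459093, -0.216509), k2 = (0.747580, -0.392687), k3 = (0.762976, -0.400775), k4 = (1.131757, -0.701371); V <- V + (h/6)(k1 + 2k2 + 2k3 + k4): V^u = 2.0000, V^v = -1.7500


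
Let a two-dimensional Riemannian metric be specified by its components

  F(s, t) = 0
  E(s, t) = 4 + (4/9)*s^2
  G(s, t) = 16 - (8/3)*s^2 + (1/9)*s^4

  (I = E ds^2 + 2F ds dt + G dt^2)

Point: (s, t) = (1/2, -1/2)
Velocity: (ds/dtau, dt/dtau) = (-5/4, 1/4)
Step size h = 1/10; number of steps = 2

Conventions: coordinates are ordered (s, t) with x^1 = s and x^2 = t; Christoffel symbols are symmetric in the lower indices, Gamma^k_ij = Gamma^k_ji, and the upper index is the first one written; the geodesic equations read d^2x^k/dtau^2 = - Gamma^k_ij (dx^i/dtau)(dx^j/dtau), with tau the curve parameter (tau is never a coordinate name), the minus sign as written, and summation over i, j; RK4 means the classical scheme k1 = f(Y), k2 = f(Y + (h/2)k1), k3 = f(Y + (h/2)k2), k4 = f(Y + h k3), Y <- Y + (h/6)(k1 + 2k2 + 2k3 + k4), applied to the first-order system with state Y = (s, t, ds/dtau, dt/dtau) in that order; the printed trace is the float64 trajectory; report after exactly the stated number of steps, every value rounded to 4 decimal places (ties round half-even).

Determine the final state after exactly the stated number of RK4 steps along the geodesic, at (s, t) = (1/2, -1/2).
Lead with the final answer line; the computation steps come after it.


Answer: s = 0.2482, t = -0.4509, ds/dtau = -1.2659, dt/dtau = 0.2422

f(Y) = (ds/dtau, dt/dtau, -Gamma^s_ij Y'^i Y'^j, -Gamma^t_ij Y'^i Y'^j) with the Gammas evaluated at the stage position; h = 0.100000; intermediate values shown to 6 dp
step 0: s = 0.5000, t = -0.5000, ds/dtau = -1.2500, dt/dtau = 0.2500
step 1:
  k1: at (s, t) = (0.500000, -0.500000), (ds/dtau, dt/dtau) = (-1.250000, 0.250000); Gamma_sss = 0.054054, Gamma_sst = 0.000000, Gamma_stt = 0.317568, Gamma_tss = 0.000000, Gamma_tst = -0.085106, Gamma_ttt = 0.000000; k1 = (-1.250000, 0.250000, -0.104307, -0.053191)
  k2: at (s, t) = (0.437500, -0.487500), (ds/dtau, dt/dtau) = (-1.255215, 0.247340); Gamma_sss = 0.047599, Gamma_sst = 0.000000, Gamma_stt = 0.281038, Gamma_tss = 0.000000, Gamma_tst = -0.074099, Gamma_ttt = 0.000000; k2 = (-1.255215, 0.247340, -0.092188, -0.046010)
  k3: at (s, t) = (0.437239, -0.487633), (ds/dtau, dt/dtau) = (-1.254609, 0.247699); Gamma_sss = 0.047572, Gamma_sst = 0.000000, Gamma_stt = 0.280882, Gamma_tss = 0.000000, Gamma_tst = -0.074053, Gamma_ttt = 0.000000; k3 = (-1.254609, 0.247699, -0.092113, -0.046026)
  k4: at (s, t) = (0.374539, -0.475230), (ds/dtau, dt/dtau) = (-1.259211, 0.245397); Gamma_sss = 0.040977, Gamma_sst = 0.000000, Gamma_stt = 0.242986, Gamma_tss = 0.000000, Gamma_tst = -0.063162, Gamma_ttt = 0.000000; k4 = (-1.259211, 0.245397, -0.079606, -0.039035)
  Y <- Y + (h/6)(k1 + 2k2 + 2k3 + k4): s = 0.3745, t = -0.4752, ds/dtau = -1.2592, dt/dtau = 0.2454
step 2:
  k1: at (s, t) = (0.374519, -0.475242), (ds/dtau, dt/dtau) = (-1.259209, 0.245395); Gamma_sss = 0.040975, Gamma_sst = 0.000000, Gamma_stt = 0.242974, Gamma_tss = 0.000000, Gamma_tst = -0.063158, Gamma_ttt = 0.000000; k1 = (-1.259209, 0.245395, -0.079601, -0.039032)
  k2: at (s, t) = (0.311559, -0.462972), (ds/dtau, dt/dtau) = (-1.263189, 0.243443); Gamma_sss = 0.034248, Gamma_sst = 0.000000, Gamma_stt = 0.203827, Gamma_tss = 0.000000, Gamma_tst = -0.052350, Gamma_ttt = 0.000000; k2 = (-1.263189, 0.243443, -0.066728, -0.032197)
  k3: at (s, t) = (0.311360, -0.463070), (ds/dtau, dt/dtau) = (-1.262545, 0.243785); Gamma_sss = 0.034227, Gamma_sst = 0.000000, Gamma_stt = 0.203702, Gamma_tss = 0.000000, Gamma_tst = -0.052316, Gamma_ttt = 0.000000; k3 = (-1.262545, 0.243785, -0.066664, -0.032205)
  k4: at (s, t) = (0.248264, -0.450864), (ds/dtau, dt/dtau) = (-1.265875, 0.242175); Gamma_sss = 0.027397, Gamma_sst = 0.000000, Gamma_stt = 0.163540, Gamma_tss = 0.000000, Gamma_tst = -0.041591, Gamma_ttt = 0.000000; k4 = (-1.265875, 0.242175, -0.053494, -0.025501)
  Y <- Y + (h/6)(k1 + 2k2 + 2k3 + k4): s = 0.2482, t = -0.4509, ds/dtau = -1.2659, dt/dtau = 0.2422


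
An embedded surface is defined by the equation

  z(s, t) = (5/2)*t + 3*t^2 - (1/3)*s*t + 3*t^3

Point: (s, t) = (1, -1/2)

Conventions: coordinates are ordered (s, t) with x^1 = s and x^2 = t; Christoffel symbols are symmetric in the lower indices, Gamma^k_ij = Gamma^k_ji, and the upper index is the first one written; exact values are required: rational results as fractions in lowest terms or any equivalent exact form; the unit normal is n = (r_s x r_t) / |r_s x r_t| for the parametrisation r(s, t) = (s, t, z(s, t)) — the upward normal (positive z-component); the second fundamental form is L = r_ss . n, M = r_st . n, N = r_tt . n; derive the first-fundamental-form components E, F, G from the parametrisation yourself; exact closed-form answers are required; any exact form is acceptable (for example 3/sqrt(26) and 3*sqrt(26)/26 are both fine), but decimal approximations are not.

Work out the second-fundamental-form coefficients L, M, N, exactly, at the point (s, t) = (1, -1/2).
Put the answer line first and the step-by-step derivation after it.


Answer: L = 0, M = -4*sqrt(437)/437, N = -36*sqrt(437)/437

z_s = 1/6, z_t = 17/12, z_ss = 0, z_st = -1/3, z_tt = -3
E = 37/36, F = 17/72, G = 433/144; answer radicand W^2 = 437/144
unnormalised second-form numerators: l = 0, m = -1/3, n = -3; L = l/sqrt(437/144), and similarly M = m/sqrt(W^2), N = n/sqrt(W^2)


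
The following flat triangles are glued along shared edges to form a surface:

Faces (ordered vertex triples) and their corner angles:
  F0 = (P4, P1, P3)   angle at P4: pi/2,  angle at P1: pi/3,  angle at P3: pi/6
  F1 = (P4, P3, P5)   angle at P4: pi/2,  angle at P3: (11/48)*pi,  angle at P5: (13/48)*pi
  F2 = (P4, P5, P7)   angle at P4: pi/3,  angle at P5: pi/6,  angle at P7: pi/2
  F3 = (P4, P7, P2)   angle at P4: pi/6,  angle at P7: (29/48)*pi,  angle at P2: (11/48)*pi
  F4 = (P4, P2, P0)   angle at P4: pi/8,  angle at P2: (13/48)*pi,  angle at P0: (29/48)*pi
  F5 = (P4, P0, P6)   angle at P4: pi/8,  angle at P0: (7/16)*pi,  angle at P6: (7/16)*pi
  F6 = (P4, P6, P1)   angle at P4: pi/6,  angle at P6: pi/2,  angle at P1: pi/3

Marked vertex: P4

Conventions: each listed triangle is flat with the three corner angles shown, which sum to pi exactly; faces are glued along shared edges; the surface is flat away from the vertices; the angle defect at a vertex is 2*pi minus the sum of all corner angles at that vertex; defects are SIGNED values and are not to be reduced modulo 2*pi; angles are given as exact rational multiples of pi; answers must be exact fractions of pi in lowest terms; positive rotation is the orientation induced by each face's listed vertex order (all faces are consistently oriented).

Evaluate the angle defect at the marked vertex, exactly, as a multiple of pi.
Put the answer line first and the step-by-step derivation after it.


Answer: defect(P4) = pi/12

Sum of corner angles at P4: (23/12)*pi
defect = 2*pi - (23/12)*pi


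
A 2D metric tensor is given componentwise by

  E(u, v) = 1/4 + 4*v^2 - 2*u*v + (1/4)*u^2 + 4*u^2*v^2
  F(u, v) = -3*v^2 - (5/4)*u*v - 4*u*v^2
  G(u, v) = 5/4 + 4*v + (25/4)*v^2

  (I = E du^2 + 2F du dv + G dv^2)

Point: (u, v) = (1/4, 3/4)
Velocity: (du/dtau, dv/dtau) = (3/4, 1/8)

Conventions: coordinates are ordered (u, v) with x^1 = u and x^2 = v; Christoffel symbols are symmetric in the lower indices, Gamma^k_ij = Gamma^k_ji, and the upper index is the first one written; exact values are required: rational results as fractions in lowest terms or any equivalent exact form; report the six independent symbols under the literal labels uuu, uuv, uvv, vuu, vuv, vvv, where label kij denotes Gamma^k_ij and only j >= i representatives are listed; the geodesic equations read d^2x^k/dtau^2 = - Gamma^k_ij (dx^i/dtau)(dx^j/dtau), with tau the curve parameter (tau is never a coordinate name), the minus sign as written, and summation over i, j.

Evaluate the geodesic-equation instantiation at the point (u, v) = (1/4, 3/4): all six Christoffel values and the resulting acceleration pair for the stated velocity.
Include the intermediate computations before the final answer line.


E = 73/32, F = -159/64, G = 497/64 at the point
E_u = -1/4, E_v = 47/8, F_u = -51/16, F_v = -101/16, G_u = 0, G_v = 107/8
EG - F^2 = 47281/4096;  g^inv = (4096/47281) * [[497/64, 159/64], [159/64, 73/32]]
first-kind symbols [ij,l] = (1/2)(d_i g_jl + d_j g_il - d_l g_ij): [uu,u] = E_u/2 = -1/8, [uu,v] = F_u - E_v/2 = -49/8, [uv,u] = E_v/2 = 47/16, [uv,v] = G_u/2 = 0, [vv,u] = F_v - G_u/2 = -101/16, [vv,v] = G_v/2 = 107/16
Gamma^u_ij = (G*[ij,u] - F*[ij,v])/(EG - F^2), Gamma^v_ij = (E*[ij,v] - F*[ij,u])/(EG - F^2)
Gamma_uuu = -66304/47281, Gamma_uuv = 93436/47281, Gamma_uvv = -132736/47281, Gamma_vuu = -58504/47281, Gamma_vuv = 29892/47281, Gamma_vvv = -1748/47281
d^2u/dtau^2 = -(Gamma_uuu*(3/4)^2 + 2*Gamma_uuv*(3/4)*(1/8) + Gamma_uvv*(1/8)^2) = 87403/189124
d^2v/dtau^2 = -(Gamma_vuu*(3/4)^2 + 2*Gamma_vuv*(3/4)*(1/8) + Gamma_vvv*(1/8)^2) = 437297/756496

Answer: Gamma_uuu = -66304/47281, Gamma_uuv = 93436/47281, Gamma_uvv = -132736/47281, Gamma_vuu = -58504/47281, Gamma_vuv = 29892/47281, Gamma_vvv = -1748/47281; accelerations (d^2u/dtau^2, d^2v/dtau^2) = (87403/189124, 437297/756496)


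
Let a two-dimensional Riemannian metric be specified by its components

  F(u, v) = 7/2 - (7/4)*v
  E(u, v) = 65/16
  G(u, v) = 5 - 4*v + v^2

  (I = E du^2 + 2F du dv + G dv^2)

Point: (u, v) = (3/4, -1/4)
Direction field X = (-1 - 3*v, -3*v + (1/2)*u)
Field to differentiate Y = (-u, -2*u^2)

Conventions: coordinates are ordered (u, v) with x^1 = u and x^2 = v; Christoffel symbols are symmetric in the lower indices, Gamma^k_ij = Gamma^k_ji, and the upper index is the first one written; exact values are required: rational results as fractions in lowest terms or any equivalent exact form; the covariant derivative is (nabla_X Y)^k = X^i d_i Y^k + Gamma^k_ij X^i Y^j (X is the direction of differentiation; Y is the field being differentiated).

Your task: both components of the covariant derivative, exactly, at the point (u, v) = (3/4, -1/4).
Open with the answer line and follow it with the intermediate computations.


Answer: (nabla_X Y)^u = 1151/2336, (nabla_X Y)^v = 2481/2336

E = 65/16, F = 63/16, G = 97/16 at the point
E_u = 0, E_v = 0, F_u = 0, F_v = -7/4, G_u = 0, G_v = -9/2
EG - F^2 = 73/8;  g^inv = (8/73) * [[97/16, -63/16], [-63/16, 65/16]]
first-kind symbols [ij,l] = (1/2)(d_i g_jl + d_j g_il - d_l g_ij): [uu,u] = E_u/2 = 0, [uu,v] = F_u - E_v/2 = 0, [uv,u] = E_v/2 = 0, [uv,v] = G_u/2 = 0, [vv,u] = F_v - G_u/2 = -7/4, [vv,v] = G_v/2 = -9/4
Gamma^u_ij = (G*[ij,u] - F*[ij,v])/(EG - F^2), Gamma^v_ij = (E*[ij,v] - F*[ij,u])/(EG - F^2)
Gamma_uuu = 0, Gamma_uuv = 0, Gamma_uvv = -14/73, Gamma_vuu = 0, Gamma_vuv = 0, Gamma_vvv = -18/73
X = (-1/4, 9/8), Y = (-3/4, -9/8) at the point


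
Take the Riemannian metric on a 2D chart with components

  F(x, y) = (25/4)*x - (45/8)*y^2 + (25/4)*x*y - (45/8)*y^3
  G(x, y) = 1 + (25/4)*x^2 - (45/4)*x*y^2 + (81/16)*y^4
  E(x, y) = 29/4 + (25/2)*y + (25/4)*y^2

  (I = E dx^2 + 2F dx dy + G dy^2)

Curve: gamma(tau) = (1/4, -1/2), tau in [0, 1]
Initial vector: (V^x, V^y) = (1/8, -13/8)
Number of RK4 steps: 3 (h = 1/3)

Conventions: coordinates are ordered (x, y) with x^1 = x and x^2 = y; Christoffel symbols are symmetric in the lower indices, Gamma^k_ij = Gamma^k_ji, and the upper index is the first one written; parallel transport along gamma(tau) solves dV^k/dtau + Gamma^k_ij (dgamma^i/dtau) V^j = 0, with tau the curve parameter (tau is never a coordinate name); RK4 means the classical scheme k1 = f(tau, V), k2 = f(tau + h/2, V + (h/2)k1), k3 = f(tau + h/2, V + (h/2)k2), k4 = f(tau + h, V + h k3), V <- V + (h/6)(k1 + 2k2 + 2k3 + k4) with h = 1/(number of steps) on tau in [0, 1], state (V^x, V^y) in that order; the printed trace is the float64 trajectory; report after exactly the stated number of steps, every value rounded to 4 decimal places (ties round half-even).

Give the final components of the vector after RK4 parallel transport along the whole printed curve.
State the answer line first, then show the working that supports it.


Answer: V^x = 0.1250, V^y = -1.6250

gamma'(tau) = (0, 0); f(tau, V)^k = -Gamma^k_ij(gamma(tau)) gamma'^i(tau) V^j; h = 1/3; intermediate values shown to 6 dp
curve data and Christoffel symbols at the stage parameters:
  tau = 0.000000: gamma = (0.250000, -0.500000), gamma' = (0.000000, 0.000000); Gamma_xxx = 0.000000, Gamma_xxy = 1.217656, Gamma_xyy = 1.095890, Gamma_yxx = 0.000000, Gamma_yxy = 0.060883, Gamma_yyy = 0.054795
  tau = 0.166667: gamma = (0.250000, -0.500000), gamma' = (0.000000, 0.000000); Gamma_xxx = 0.000000, Gamma_xxy = 1.217656, Gamma_xyy = 1.095890, Gamma_yxx = 0.000000, Gamma_yxy = 0.060883, Gamma_yyy = 0.054795
  tau = 0.333333: gamma = (0.250000, -0.500000), gamma' = (0.000000, 0.000000); Gamma_xxx = 0.000000, Gamma_xxy = 1.217656, Gamma_xyy = 1.095890, Gamma_yxx = 0.000000, Gamma_yxy = 0.060883, Gamma_yyy = 0.054795
  tau = 0.500000: gamma = (0.250000, -0.500000), gamma' = (0.000000, 0.000000); Gamma_xxx = 0.000000, Gamma_xxy = 1.217656, Gamma_xyy = 1.095890, Gamma_yxx = 0.000000, Gamma_yxy = 0.060883, Gamma_yyy = 0.054795
  tau = 0.666667: gamma = (0.250000, -0.500000), gamma' = (0.000000, 0.000000); Gamma_xxx = 0.000000, Gamma_xxy = 1.217656, Gamma_xyy = 1.095890, Gamma_yxx = 0.000000, Gamma_yxy = 0.060883, Gamma_yyy = 0.054795
  tau = 0.833333: gamma = (0.250000, -0.500000), gamma' = (0.000000, 0.000000); Gamma_xxx = 0.000000, Gamma_xxy = 1.217656, Gamma_xyy = 1.095890, Gamma_yxx = 0.000000, Gamma_yxy = 0.060883, Gamma_yyy = 0.054795
  tau = 1.000000: gamma = (0.250000, -0.500000), gamma' = (0.000000, 0.000000); Gamma_xxx = 0.000000, Gamma_xxy = 1.217656, Gamma_xyy = 1.095890, Gamma_yxx = 0.000000, Gamma_yxy = 0.060883, Gamma_yyy = 0.054795
step 0: V^x = 0.1250, V^y = -1.6250
step 1: k1 = (0.000000, 0.000000), k2 = (0.000000, 0.000000), k3 = (0.000000, 0.000000), k4 = (0.000000, 0.000000); V <- V + (h/6)(k1 + 2k2 + 2k3 + k4): V^x = 0.1250, V^y = -1.6250
step 2: k1 = (0.000000, 0.000000), k2 = (0.000000, 0.000000), k3 = (0.000000, 0.000000), k4 = (0.000000, 0.000000); V <- V + (h/6)(k1 + 2k2 + 2k3 + k4): V^x = 0.1250, V^y = -1.6250
step 3: k1 = (0.000000, 0.000000), k2 = (0.000000, 0.000000), k3 = (0.000000, 0.000000), k4 = (0.000000, 0.000000); V <- V + (h/6)(k1 + 2k2 + 2k3 + k4): V^x = 0.1250, V^y = -1.6250


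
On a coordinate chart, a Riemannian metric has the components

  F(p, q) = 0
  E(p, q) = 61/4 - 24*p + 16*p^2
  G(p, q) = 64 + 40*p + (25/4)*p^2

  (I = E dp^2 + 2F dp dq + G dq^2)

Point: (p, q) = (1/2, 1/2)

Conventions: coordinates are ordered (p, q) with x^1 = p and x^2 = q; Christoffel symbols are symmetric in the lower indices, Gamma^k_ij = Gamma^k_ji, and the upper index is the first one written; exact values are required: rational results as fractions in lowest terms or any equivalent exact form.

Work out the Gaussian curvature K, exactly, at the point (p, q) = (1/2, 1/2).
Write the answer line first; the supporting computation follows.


Answer: K = -640/31117

E = 29/4, F = 0, G = 1369/16, EG - F^2 = 39701/64 at the point
E_p = -8, E_q = 0, F_p = 0, F_q = 0, G_p = 185/4, G_q = 0
E_qq = 0, F_pq = 0, G_pp = 25/2
The intrinsic route: Brioschi's K = (det M1 - det M2)/(EG - F^2)^2.
M1 = [[-E_qq/2 + F_pq - G_pp/2, E_p/2, F_p - E_q/2], [F_q - G_p/2, E, F], [G_q/2, F, G]] = [[-25/4, -4, 0], [-185/8, 29/4, 0], [0, 0, 1369/16]]; det M1 = -3018645/256
M2 = [[0, E_q/2, G_p/2], [E_q/2, E, F], [G_p/2, F, G]] = [[0, 0, 185/8], [0, 29/4, 0], [185/8, 0, 1369/16]]; det M2 = -992525/256
det M1 - det M2 = -253265/32; K = -253265/32 / (39701/64)^2 = -640/31117


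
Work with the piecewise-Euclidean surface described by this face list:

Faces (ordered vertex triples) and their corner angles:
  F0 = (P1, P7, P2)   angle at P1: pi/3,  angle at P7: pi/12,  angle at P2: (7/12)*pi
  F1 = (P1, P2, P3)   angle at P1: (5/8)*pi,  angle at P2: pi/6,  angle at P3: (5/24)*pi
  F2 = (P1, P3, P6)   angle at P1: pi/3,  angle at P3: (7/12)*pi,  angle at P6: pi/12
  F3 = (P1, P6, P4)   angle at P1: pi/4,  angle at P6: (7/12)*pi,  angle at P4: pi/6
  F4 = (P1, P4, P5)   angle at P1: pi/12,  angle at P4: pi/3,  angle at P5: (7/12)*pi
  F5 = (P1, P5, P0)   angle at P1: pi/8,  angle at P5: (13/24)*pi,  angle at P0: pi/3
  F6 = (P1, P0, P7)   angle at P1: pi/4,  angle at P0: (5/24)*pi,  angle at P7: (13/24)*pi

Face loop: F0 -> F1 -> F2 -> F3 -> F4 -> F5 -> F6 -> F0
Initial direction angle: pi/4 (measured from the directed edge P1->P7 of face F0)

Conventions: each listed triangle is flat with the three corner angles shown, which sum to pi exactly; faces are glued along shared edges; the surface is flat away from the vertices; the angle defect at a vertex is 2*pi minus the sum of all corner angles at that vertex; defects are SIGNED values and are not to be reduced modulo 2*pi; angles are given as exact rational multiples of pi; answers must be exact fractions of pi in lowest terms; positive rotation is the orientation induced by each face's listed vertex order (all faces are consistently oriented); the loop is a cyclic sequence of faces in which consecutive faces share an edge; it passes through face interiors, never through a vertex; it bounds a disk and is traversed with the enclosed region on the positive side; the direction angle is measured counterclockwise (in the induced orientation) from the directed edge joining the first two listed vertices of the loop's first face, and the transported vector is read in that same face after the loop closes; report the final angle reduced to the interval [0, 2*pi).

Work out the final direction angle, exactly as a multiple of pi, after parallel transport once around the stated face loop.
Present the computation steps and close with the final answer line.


enclosed vertex P1: corner angles sum to 2*pi, defect = 2*pi - 2*pi = 0
the final direction is the initial angle plus the enclosed defects, taken mod 2*pi in the induced orientation
final angle = pi/4 + 0 = pi/4 (mod 2*pi)

Answer: final direction angle = pi/4


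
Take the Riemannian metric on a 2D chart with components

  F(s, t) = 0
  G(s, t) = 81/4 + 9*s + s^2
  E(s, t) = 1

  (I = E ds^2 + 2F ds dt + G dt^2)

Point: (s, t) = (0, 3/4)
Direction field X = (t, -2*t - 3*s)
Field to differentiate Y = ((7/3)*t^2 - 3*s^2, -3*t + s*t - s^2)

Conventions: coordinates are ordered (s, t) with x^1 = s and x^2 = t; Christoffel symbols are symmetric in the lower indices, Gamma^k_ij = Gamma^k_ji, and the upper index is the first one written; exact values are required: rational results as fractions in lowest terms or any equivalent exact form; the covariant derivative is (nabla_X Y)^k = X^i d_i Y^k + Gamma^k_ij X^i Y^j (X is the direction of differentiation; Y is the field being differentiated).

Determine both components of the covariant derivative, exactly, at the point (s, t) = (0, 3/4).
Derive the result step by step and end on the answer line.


E = 1, F = 0, G = 81/4 at the point
E_s = 0, E_t = 0, F_s = 0, F_t = 0, G_s = 9, G_t = 0
EG - F^2 = 81/4;  g^inv = (4/81) * [[81/4, 0], [0, 1]]
first-kind symbols [ij,l] = (1/2)(d_i g_jl + d_j g_il - d_l g_ij): [ss,s] = E_s/2 = 0, [ss,t] = F_s - E_t/2 = 0, [st,s] = E_t/2 = 0, [st,t] = G_s/2 = 9/2, [tt,s] = F_t - G_s/2 = -9/2, [tt,t] = G_t/2 = 0
Gamma^s_ij = (G*[ij,s] - F*[ij,t])/(EG - F^2), Gamma^t_ij = (E*[ij,t] - F*[ij,s])/(EG - F^2)
Gamma_sss = 0, Gamma_sst = 0, Gamma_stt = -9/2, Gamma_tss = 0, Gamma_tst = 2/9, Gamma_ttt = 0
X = (3/4, -3/2), Y = (21/16, -9/4) at the point

Answer: (nabla_X Y)^s = -327/16, (nabla_X Y)^t = 17/4


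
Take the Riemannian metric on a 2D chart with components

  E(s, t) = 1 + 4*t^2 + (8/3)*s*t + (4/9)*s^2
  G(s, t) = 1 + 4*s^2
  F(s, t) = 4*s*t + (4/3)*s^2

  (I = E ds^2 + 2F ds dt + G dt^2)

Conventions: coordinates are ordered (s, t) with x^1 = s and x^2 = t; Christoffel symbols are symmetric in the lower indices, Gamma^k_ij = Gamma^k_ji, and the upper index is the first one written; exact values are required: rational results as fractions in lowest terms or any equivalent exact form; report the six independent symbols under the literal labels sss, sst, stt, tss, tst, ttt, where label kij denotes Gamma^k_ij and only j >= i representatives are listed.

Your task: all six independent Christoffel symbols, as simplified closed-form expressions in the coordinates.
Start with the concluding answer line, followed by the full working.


Answer: Gamma_sss = (4*s + 12*t)/(40*s^2 + 24*s*t + 36*t^2 + 9), Gamma_sst = (12*s + 36*t)/(40*s^2 + 24*s*t + 36*t^2 + 9), Gamma_stt = 0, Gamma_tss = 12*s/(40*s^2 + 24*s*t + 36*t^2 + 9), Gamma_tst = 36*s/(40*s^2 + 24*s*t + 36*t^2 + 9), Gamma_ttt = 0

E = 1 + 4*t^2 + (8/3)*s*t + (4/9)*s^2; F = 4*s*t + (4/3)*s^2; G = 1 + 4*s^2
Gamma^k_ij = (1/2) g^{kl} (d_i g_jl + d_j g_il - d_l g_ij), with g^inv = (1/(EG-F^2)) [[G, -F], [-F, E]]
first partials: E_s = (8/3)*t + (8/9)*s, E_t = 8*t + (8/3)*s, F_s = 4*t + (8/3)*s, F_t = 4*s, G_s = 8*s, G_t = 0
D = EG - F^2 = 1 + 4*t^2 + (8/3)*s*t + (40/9)*s^2
expanded: Gamma^s_ss = (G E_s - 2F F_s + F E_t)/(2D), Gamma^s_st = (G E_t - F G_s)/(2D), Gamma^s_tt = (2G F_t - G G_s - F G_t)/(2D), Gamma^t_ss = (2E F_s - E E_t - F E_s)/(2D), Gamma^t_st = (E G_s - F E_t)/(2D), Gamma^t_tt = (E G_t - 2F F_t + F G_s)/(2D); substitute and cancel common factors


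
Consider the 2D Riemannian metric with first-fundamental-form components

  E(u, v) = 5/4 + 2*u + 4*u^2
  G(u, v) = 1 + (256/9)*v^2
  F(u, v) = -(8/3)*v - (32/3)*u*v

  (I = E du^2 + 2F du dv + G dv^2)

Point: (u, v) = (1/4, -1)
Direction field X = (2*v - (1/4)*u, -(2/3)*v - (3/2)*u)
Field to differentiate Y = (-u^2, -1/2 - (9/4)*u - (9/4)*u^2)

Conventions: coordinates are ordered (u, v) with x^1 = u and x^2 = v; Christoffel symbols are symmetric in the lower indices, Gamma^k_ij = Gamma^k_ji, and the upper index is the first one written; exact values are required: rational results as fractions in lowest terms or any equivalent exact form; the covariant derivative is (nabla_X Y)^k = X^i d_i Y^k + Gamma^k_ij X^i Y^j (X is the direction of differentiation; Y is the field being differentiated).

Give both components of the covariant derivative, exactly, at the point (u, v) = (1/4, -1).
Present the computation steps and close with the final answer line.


E = 2, F = 16/3, G = 265/9 at the point
E_u = 4, E_v = 0, F_u = 32/3, F_v = -16/3, G_u = 0, G_v = -512/9
EG - F^2 = 274/9;  g^inv = (9/274) * [[265/9, -16/3], [-16/3, 2]]
first-kind symbols [ij,l] = (1/2)(d_i g_jl + d_j g_il - d_l g_ij): [uu,u] = E_u/2 = 2, [uu,v] = F_u - E_v/2 = 32/3, [uv,u] = E_v/2 = 0, [uv,v] = G_u/2 = 0, [vv,u] = F_v - G_u/2 = -16/3, [vv,v] = G_v/2 = -256/9
Gamma^u_ij = (G*[ij,u] - F*[ij,v])/(EG - F^2), Gamma^v_ij = (E*[ij,v] - F*[ij,u])/(EG - F^2)
Gamma_uuu = 9/137, Gamma_uuv = 0, Gamma_uvv = -24/137, Gamma_vuu = 48/137, Gamma_vuv = 0, Gamma_vvv = -128/137
X = (-33/16, 7/24), Y = (-1/16, -77/64) at the point

Answer: (nabla_X Y)^u = 38621/35072, (nabla_X Y)^v = 385825/52608


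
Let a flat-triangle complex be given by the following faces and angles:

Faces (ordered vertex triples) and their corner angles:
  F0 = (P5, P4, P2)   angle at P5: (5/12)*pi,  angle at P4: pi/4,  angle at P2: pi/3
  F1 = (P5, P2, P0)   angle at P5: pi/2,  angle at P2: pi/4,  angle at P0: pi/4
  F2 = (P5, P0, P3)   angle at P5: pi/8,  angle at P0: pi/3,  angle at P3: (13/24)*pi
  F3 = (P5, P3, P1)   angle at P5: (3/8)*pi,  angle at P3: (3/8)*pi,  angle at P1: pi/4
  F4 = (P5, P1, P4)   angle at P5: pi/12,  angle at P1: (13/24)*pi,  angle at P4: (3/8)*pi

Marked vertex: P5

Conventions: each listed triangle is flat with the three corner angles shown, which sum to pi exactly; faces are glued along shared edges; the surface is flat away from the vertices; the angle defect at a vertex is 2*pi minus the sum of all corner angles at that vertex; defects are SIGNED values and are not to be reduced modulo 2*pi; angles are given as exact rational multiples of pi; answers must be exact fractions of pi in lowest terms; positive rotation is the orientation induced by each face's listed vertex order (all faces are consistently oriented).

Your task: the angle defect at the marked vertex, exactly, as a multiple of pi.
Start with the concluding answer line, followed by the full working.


Answer: defect(P5) = pi/2

Sum of corner angles at P5: (3/2)*pi
defect = 2*pi - (3/2)*pi


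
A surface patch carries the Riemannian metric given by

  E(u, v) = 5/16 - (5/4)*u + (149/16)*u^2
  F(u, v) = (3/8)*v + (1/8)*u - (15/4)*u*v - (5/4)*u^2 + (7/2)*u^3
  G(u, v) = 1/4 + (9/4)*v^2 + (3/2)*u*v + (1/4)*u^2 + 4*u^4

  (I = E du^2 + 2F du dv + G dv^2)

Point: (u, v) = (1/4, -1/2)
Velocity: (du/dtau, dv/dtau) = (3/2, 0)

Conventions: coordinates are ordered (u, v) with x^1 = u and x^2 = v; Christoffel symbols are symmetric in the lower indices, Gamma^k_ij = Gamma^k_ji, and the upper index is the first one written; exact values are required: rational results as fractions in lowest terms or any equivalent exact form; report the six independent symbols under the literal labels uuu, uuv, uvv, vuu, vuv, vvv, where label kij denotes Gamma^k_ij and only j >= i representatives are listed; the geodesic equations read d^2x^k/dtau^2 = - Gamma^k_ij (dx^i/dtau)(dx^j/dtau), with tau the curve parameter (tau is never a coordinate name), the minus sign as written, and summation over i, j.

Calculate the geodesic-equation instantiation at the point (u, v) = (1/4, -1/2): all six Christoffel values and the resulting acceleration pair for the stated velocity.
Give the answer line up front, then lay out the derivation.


Answer: Gamma_uuu = 8692/4889, Gamma_uuv = 888/4889, Gamma_uvv = 408/4889, Gamma_vuu = 11304/4889, Gamma_vuv = -1788/4889, Gamma_vvv = -7164/4889; accelerations (d^2u/dtau^2, d^2v/dtau^2) = (-19557/4889, -25434/4889)

E = 149/256, F = 37/128, G = 21/32 at the point
E_u = 109/32, E_v = 0, F_u = 65/32, F_v = -9/16, G_u = -3/8, G_v = -15/8
EG - F^2 = 4889/16384;  g^inv = (16384/4889) * [[21/32, -37/128], [-37/128, 149/256]]
first-kind symbols [ij,l] = (1/2)(d_i g_jl + d_j g_il - d_l g_ij): [uu,u] = E_u/2 = 109/64, [uu,v] = F_u - E_v/2 = 65/32, [uv,u] = E_v/2 = 0, [uv,v] = G_u/2 = -3/16, [vv,u] = F_v - G_u/2 = -3/8, [vv,v] = G_v/2 = -15/16
Gamma^u_ij = (G*[ij,u] - F*[ij,v])/(EG - F^2), Gamma^v_ij = (E*[ij,v] - F*[ij,u])/(EG - F^2)
Gamma_uuu = 8692/4889, Gamma_uuv = 888/4889, Gamma_uvv = 408/4889, Gamma_vuu = 11304/4889, Gamma_vuv = -1788/4889, Gamma_vvv = -7164/4889
d^2u/dtau^2 = -(Gamma_uuu*(3/2)^2 + 2*Gamma_uuv*(3/2)*(0) + Gamma_uvv*(0)^2) = -19557/4889
d^2v/dtau^2 = -(Gamma_vuu*(3/2)^2 + 2*Gamma_vuv*(3/2)*(0) + Gamma_vvv*(0)^2) = -25434/4889


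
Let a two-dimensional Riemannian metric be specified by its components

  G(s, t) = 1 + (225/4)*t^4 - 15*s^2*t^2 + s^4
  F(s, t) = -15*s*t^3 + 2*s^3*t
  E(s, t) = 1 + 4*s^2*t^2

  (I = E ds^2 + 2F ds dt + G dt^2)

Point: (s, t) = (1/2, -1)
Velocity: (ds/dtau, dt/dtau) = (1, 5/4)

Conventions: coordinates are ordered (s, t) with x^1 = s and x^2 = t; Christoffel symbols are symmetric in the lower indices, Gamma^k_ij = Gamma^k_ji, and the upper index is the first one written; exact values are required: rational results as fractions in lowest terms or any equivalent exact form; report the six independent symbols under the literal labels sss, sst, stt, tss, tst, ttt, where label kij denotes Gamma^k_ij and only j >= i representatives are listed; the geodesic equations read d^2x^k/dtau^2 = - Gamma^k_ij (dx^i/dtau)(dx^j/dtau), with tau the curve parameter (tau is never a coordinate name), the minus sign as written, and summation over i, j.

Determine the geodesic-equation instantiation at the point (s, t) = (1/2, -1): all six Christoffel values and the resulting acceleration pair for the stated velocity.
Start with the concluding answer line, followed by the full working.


Answer: Gamma_sss = 32/873, Gamma_sst = -16/873, Gamma_stt = -80/291, Gamma_tss = 232/873, Gamma_tst = -116/873, Gamma_ttt = -580/291; accelerations (d^2s/dtau^2, d^2t/dtau^2) = (383/873, 11107/3492)

E = 2, F = 29/4, G = 857/16 at the point
E_s = 4, E_t = -2, F_s = 27/2, F_t = -89/4, G_s = -29/2, G_t = -435/2
EG - F^2 = 873/16;  g^inv = (16/873) * [[857/16, -29/4], [-29/4, 2]]
first-kind symbols [ij,l] = (1/2)(d_i g_jl + d_j g_il - d_l g_ij): [ss,s] = E_s/2 = 2, [ss,t] = F_s - E_t/2 = 29/2, [st,s] = E_t/2 = -1, [st,t] = G_s/2 = -29/4, [tt,s] = F_t - G_s/2 = -15, [tt,t] = G_t/2 = -435/4
Gamma^s_ij = (G*[ij,s] - F*[ij,t])/(EG - F^2), Gamma^t_ij = (E*[ij,t] - F*[ij,s])/(EG - F^2)
Gamma_sss = 32/873, Gamma_sst = -16/873, Gamma_stt = -80/291, Gamma_tss = 232/873, Gamma_tst = -116/873, Gamma_ttt = -580/291
d^2s/dtau^2 = -(Gamma_sss*(1)^2 + 2*Gamma_sst*(1)*(5/4) + Gamma_stt*(5/4)^2) = 383/873
d^2t/dtau^2 = -(Gamma_tss*(1)^2 + 2*Gamma_tst*(1)*(5/4) + Gamma_ttt*(5/4)^2) = 11107/3492


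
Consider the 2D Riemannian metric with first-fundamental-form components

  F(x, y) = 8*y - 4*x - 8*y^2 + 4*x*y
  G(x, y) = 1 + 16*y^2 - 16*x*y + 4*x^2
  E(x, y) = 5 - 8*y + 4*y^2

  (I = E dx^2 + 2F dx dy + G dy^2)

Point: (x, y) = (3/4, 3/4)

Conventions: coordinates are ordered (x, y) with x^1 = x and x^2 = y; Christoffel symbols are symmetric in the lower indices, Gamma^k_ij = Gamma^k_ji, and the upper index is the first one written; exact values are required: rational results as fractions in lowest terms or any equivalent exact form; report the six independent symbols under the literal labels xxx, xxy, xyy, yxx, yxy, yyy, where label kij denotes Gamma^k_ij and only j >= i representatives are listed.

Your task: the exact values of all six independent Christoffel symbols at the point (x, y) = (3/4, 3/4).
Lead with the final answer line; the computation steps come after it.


Answer: Gamma_xxx = 0, Gamma_xxy = -2/7, Gamma_xyy = 4/7, Gamma_yxx = 0, Gamma_yxy = -6/7, Gamma_yyy = 12/7

E = 5/4, F = 3/4, G = 13/4 at the point
E_x = 0, E_y = -2, F_x = -1, F_y = -1, G_x = -6, G_y = 12
EG - F^2 = 7/2;  g^inv = (2/7) * [[13/4, -3/4], [-3/4, 5/4]]
first-kind symbols [ij,l] = (1/2)(d_i g_jl + d_j g_il - d_l g_ij): [xx,x] = E_x/2 = 0, [xx,y] = F_x - E_y/2 = 0, [xy,x] = E_y/2 = -1, [xy,y] = G_x/2 = -3, [yy,x] = F_y - G_x/2 = 2, [yy,y] = G_y/2 = 6
Gamma^x_ij = (G*[ij,x] - F*[ij,y])/(EG - F^2), Gamma^y_ij = (E*[ij,y] - F*[ij,x])/(EG - F^2)


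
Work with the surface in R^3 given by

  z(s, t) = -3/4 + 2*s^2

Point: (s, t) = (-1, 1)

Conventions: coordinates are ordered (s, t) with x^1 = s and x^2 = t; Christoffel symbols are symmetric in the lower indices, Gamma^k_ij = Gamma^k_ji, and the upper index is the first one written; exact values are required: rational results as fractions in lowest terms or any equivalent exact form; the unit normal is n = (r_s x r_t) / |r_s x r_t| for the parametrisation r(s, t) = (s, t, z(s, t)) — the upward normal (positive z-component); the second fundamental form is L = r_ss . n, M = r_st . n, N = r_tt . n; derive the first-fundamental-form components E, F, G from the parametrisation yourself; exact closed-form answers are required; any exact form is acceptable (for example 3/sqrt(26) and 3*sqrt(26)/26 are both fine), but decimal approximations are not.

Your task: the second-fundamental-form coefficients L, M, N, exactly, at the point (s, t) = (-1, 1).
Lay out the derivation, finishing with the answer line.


z_s = -4, z_t = 0, z_ss = 4, z_st = 0, z_tt = 0
E = 17, F = 0, G = 1; answer radicand W^2 = 17
unnormalised second-form numerators: l = 4, m = 0, n = 0; L = l/sqrt(17), and similarly M = m/sqrt(W^2), N = n/sqrt(W^2)

Answer: L = 4*sqrt(17)/17, M = 0, N = 0


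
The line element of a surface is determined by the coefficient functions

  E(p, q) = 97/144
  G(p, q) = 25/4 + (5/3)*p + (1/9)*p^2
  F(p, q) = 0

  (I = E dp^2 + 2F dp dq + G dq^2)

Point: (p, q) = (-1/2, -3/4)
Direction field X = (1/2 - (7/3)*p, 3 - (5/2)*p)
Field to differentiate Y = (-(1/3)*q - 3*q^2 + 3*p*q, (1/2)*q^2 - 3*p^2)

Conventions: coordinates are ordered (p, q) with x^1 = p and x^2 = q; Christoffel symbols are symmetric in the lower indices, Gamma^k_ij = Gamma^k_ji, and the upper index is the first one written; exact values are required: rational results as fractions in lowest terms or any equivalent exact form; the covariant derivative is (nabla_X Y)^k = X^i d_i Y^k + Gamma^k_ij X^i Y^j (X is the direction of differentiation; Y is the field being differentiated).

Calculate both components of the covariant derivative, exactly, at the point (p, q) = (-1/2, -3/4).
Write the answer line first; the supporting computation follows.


Answer: (nabla_X Y)^p = 23009/2328, (nabla_X Y)^q = 677/448

E = 97/144, F = 0, G = 49/9 at the point
E_p = 0, E_q = 0, F_p = 0, F_q = 0, G_p = 14/9, G_q = 0
EG - F^2 = 4753/1296;  g^inv = (1296/4753) * [[49/9, 0], [0, 97/144]]
first-kind symbols [ij,l] = (1/2)(d_i g_jl + d_j g_il - d_l g_ij): [pp,p] = E_p/2 = 0, [pp,q] = F_p - E_q/2 = 0, [pq,p] = E_q/2 = 0, [pq,q] = G_p/2 = 7/9, [qq,p] = F_q - G_p/2 = -7/9, [qq,q] = G_q/2 = 0
Gamma^p_ij = (G*[ij,p] - F*[ij,q])/(EG - F^2), Gamma^q_ij = (E*[ij,q] - F*[ij,p])/(EG - F^2)
Gamma_ppp = 0, Gamma_ppq = 0, Gamma_pqq = -112/97, Gamma_qpp = 0, Gamma_qpq = 1/7, Gamma_qqq = 0
X = (5/3, 17/4), Y = (-5/16, -15/32) at the point
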